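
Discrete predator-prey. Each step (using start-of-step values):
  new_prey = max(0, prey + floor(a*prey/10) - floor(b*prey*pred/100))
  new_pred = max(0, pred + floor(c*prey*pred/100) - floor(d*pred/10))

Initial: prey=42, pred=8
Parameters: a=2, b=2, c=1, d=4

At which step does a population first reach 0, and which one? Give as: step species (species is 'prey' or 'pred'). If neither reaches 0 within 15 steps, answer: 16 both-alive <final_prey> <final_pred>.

Answer: 16 both-alive 27 16

Derivation:
Step 1: prey: 42+8-6=44; pred: 8+3-3=8
Step 2: prey: 44+8-7=45; pred: 8+3-3=8
Step 3: prey: 45+9-7=47; pred: 8+3-3=8
Step 4: prey: 47+9-7=49; pred: 8+3-3=8
Step 5: prey: 49+9-7=51; pred: 8+3-3=8
Step 6: prey: 51+10-8=53; pred: 8+4-3=9
Step 7: prey: 53+10-9=54; pred: 9+4-3=10
Step 8: prey: 54+10-10=54; pred: 10+5-4=11
Step 9: prey: 54+10-11=53; pred: 11+5-4=12
Step 10: prey: 53+10-12=51; pred: 12+6-4=14
Step 11: prey: 51+10-14=47; pred: 14+7-5=16
Step 12: prey: 47+9-15=41; pred: 16+7-6=17
Step 13: prey: 41+8-13=36; pred: 17+6-6=17
Step 14: prey: 36+7-12=31; pred: 17+6-6=17
Step 15: prey: 31+6-10=27; pred: 17+5-6=16
No extinction within 15 steps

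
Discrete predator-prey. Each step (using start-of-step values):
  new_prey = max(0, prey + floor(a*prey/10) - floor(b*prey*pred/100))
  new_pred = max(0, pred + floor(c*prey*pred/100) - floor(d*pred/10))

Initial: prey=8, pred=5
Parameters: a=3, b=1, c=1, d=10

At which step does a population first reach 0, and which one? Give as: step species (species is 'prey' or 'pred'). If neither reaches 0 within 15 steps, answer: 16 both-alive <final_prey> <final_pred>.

Step 1: prey: 8+2-0=10; pred: 5+0-5=0
First extinction: pred at step 1

Answer: 1 pred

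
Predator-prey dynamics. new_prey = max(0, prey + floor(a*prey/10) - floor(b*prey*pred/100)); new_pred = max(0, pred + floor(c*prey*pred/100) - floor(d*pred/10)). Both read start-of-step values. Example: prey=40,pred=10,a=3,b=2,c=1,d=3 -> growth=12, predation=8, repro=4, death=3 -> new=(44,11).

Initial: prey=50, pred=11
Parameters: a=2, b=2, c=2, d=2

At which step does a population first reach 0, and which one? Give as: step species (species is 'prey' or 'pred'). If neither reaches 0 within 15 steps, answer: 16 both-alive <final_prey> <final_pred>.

Step 1: prey: 50+10-11=49; pred: 11+11-2=20
Step 2: prey: 49+9-19=39; pred: 20+19-4=35
Step 3: prey: 39+7-27=19; pred: 35+27-7=55
Step 4: prey: 19+3-20=2; pred: 55+20-11=64
Step 5: prey: 2+0-2=0; pred: 64+2-12=54
First extinction: prey at step 5

Answer: 5 prey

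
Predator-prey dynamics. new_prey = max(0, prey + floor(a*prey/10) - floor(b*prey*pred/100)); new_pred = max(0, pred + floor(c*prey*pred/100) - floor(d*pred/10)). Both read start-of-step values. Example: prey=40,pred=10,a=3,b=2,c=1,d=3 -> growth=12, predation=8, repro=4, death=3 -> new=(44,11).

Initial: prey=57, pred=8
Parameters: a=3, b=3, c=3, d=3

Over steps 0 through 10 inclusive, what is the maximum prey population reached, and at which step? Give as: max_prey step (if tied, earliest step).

Step 1: prey: 57+17-13=61; pred: 8+13-2=19
Step 2: prey: 61+18-34=45; pred: 19+34-5=48
Step 3: prey: 45+13-64=0; pred: 48+64-14=98
Step 4: prey: 0+0-0=0; pred: 98+0-29=69
Step 5: prey: 0+0-0=0; pred: 69+0-20=49
Step 6: prey: 0+0-0=0; pred: 49+0-14=35
Step 7: prey: 0+0-0=0; pred: 35+0-10=25
Step 8: prey: 0+0-0=0; pred: 25+0-7=18
Step 9: prey: 0+0-0=0; pred: 18+0-5=13
Step 10: prey: 0+0-0=0; pred: 13+0-3=10
Max prey = 61 at step 1

Answer: 61 1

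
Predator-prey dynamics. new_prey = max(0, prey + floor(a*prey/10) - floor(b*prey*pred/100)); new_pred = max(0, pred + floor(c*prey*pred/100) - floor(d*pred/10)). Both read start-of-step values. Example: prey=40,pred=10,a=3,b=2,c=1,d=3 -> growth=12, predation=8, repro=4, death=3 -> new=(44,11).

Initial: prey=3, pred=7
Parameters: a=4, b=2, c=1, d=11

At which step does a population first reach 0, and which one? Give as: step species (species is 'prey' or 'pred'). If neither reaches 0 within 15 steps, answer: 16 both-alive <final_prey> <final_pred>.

Answer: 1 pred

Derivation:
Step 1: prey: 3+1-0=4; pred: 7+0-7=0
First extinction: pred at step 1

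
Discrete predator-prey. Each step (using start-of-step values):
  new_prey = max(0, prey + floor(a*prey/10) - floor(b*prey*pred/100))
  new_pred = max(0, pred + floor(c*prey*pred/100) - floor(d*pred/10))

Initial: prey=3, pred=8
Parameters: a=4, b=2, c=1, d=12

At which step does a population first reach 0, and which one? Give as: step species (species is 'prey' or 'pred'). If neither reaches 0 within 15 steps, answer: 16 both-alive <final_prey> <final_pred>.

Step 1: prey: 3+1-0=4; pred: 8+0-9=0
First extinction: pred at step 1

Answer: 1 pred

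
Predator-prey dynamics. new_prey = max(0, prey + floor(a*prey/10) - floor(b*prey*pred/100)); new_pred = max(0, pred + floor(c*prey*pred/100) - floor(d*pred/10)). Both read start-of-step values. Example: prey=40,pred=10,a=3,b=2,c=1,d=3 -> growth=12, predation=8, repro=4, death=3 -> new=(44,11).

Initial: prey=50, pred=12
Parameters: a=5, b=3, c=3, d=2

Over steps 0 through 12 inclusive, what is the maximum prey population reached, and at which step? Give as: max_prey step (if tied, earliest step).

Answer: 57 1

Derivation:
Step 1: prey: 50+25-18=57; pred: 12+18-2=28
Step 2: prey: 57+28-47=38; pred: 28+47-5=70
Step 3: prey: 38+19-79=0; pred: 70+79-14=135
Step 4: prey: 0+0-0=0; pred: 135+0-27=108
Step 5: prey: 0+0-0=0; pred: 108+0-21=87
Step 6: prey: 0+0-0=0; pred: 87+0-17=70
Step 7: prey: 0+0-0=0; pred: 70+0-14=56
Step 8: prey: 0+0-0=0; pred: 56+0-11=45
Step 9: prey: 0+0-0=0; pred: 45+0-9=36
Step 10: prey: 0+0-0=0; pred: 36+0-7=29
Step 11: prey: 0+0-0=0; pred: 29+0-5=24
Step 12: prey: 0+0-0=0; pred: 24+0-4=20
Max prey = 57 at step 1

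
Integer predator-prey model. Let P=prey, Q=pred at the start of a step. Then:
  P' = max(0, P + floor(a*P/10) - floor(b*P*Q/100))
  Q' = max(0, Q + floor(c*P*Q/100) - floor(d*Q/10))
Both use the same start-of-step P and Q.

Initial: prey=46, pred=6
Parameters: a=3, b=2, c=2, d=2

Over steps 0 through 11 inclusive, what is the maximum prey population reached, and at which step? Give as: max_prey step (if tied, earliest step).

Answer: 60 2

Derivation:
Step 1: prey: 46+13-5=54; pred: 6+5-1=10
Step 2: prey: 54+16-10=60; pred: 10+10-2=18
Step 3: prey: 60+18-21=57; pred: 18+21-3=36
Step 4: prey: 57+17-41=33; pred: 36+41-7=70
Step 5: prey: 33+9-46=0; pred: 70+46-14=102
Step 6: prey: 0+0-0=0; pred: 102+0-20=82
Step 7: prey: 0+0-0=0; pred: 82+0-16=66
Step 8: prey: 0+0-0=0; pred: 66+0-13=53
Step 9: prey: 0+0-0=0; pred: 53+0-10=43
Step 10: prey: 0+0-0=0; pred: 43+0-8=35
Step 11: prey: 0+0-0=0; pred: 35+0-7=28
Max prey = 60 at step 2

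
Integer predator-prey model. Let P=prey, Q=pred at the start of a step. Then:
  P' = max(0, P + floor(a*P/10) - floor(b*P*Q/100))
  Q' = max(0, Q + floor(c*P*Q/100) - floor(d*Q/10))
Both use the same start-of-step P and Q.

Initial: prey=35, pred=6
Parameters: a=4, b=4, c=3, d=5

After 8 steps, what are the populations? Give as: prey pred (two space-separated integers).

Answer: 0 5

Derivation:
Step 1: prey: 35+14-8=41; pred: 6+6-3=9
Step 2: prey: 41+16-14=43; pred: 9+11-4=16
Step 3: prey: 43+17-27=33; pred: 16+20-8=28
Step 4: prey: 33+13-36=10; pred: 28+27-14=41
Step 5: prey: 10+4-16=0; pred: 41+12-20=33
Step 6: prey: 0+0-0=0; pred: 33+0-16=17
Step 7: prey: 0+0-0=0; pred: 17+0-8=9
Step 8: prey: 0+0-0=0; pred: 9+0-4=5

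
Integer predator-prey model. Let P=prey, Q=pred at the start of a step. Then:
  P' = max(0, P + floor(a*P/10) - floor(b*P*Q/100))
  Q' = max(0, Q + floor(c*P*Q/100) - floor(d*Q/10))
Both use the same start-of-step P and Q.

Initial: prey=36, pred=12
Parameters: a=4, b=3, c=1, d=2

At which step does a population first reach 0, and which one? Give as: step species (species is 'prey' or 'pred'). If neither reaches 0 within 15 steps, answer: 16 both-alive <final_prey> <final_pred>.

Answer: 16 both-alive 10 6

Derivation:
Step 1: prey: 36+14-12=38; pred: 12+4-2=14
Step 2: prey: 38+15-15=38; pred: 14+5-2=17
Step 3: prey: 38+15-19=34; pred: 17+6-3=20
Step 4: prey: 34+13-20=27; pred: 20+6-4=22
Step 5: prey: 27+10-17=20; pred: 22+5-4=23
Step 6: prey: 20+8-13=15; pred: 23+4-4=23
Step 7: prey: 15+6-10=11; pred: 23+3-4=22
Step 8: prey: 11+4-7=8; pred: 22+2-4=20
Step 9: prey: 8+3-4=7; pred: 20+1-4=17
Step 10: prey: 7+2-3=6; pred: 17+1-3=15
Step 11: prey: 6+2-2=6; pred: 15+0-3=12
Step 12: prey: 6+2-2=6; pred: 12+0-2=10
Step 13: prey: 6+2-1=7; pred: 10+0-2=8
Step 14: prey: 7+2-1=8; pred: 8+0-1=7
Step 15: prey: 8+3-1=10; pred: 7+0-1=6
No extinction within 15 steps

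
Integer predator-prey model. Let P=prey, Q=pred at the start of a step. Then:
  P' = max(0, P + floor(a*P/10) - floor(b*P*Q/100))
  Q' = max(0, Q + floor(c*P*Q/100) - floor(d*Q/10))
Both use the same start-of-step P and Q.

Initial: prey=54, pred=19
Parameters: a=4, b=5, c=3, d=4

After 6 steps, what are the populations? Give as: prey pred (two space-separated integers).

Step 1: prey: 54+21-51=24; pred: 19+30-7=42
Step 2: prey: 24+9-50=0; pred: 42+30-16=56
Step 3: prey: 0+0-0=0; pred: 56+0-22=34
Step 4: prey: 0+0-0=0; pred: 34+0-13=21
Step 5: prey: 0+0-0=0; pred: 21+0-8=13
Step 6: prey: 0+0-0=0; pred: 13+0-5=8

Answer: 0 8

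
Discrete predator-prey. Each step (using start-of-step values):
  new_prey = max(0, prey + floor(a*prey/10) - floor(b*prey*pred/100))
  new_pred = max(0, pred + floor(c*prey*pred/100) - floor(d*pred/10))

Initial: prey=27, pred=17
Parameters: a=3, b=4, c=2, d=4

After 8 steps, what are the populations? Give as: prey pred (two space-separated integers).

Step 1: prey: 27+8-18=17; pred: 17+9-6=20
Step 2: prey: 17+5-13=9; pred: 20+6-8=18
Step 3: prey: 9+2-6=5; pred: 18+3-7=14
Step 4: prey: 5+1-2=4; pred: 14+1-5=10
Step 5: prey: 4+1-1=4; pred: 10+0-4=6
Step 6: prey: 4+1-0=5; pred: 6+0-2=4
Step 7: prey: 5+1-0=6; pred: 4+0-1=3
Step 8: prey: 6+1-0=7; pred: 3+0-1=2

Answer: 7 2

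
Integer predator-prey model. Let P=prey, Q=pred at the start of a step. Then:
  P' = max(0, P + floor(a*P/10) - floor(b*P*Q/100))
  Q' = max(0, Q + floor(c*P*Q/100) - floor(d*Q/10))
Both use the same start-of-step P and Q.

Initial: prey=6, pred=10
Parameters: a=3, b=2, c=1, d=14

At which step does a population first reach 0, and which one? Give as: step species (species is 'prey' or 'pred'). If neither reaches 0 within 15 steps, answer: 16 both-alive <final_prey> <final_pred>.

Step 1: prey: 6+1-1=6; pred: 10+0-14=0
First extinction: pred at step 1

Answer: 1 pred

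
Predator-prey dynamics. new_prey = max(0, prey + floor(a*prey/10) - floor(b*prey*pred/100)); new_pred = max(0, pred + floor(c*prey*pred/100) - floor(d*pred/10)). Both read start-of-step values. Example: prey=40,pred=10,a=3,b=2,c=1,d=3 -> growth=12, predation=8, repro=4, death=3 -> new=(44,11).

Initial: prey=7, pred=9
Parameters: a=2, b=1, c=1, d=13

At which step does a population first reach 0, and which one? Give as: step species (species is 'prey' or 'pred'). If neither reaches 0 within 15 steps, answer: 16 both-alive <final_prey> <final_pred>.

Step 1: prey: 7+1-0=8; pred: 9+0-11=0
First extinction: pred at step 1

Answer: 1 pred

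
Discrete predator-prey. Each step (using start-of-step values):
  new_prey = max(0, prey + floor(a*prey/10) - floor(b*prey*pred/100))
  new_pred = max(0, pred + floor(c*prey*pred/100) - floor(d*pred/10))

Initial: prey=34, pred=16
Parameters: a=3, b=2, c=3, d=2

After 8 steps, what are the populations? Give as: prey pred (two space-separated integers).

Answer: 0 34

Derivation:
Step 1: prey: 34+10-10=34; pred: 16+16-3=29
Step 2: prey: 34+10-19=25; pred: 29+29-5=53
Step 3: prey: 25+7-26=6; pred: 53+39-10=82
Step 4: prey: 6+1-9=0; pred: 82+14-16=80
Step 5: prey: 0+0-0=0; pred: 80+0-16=64
Step 6: prey: 0+0-0=0; pred: 64+0-12=52
Step 7: prey: 0+0-0=0; pred: 52+0-10=42
Step 8: prey: 0+0-0=0; pred: 42+0-8=34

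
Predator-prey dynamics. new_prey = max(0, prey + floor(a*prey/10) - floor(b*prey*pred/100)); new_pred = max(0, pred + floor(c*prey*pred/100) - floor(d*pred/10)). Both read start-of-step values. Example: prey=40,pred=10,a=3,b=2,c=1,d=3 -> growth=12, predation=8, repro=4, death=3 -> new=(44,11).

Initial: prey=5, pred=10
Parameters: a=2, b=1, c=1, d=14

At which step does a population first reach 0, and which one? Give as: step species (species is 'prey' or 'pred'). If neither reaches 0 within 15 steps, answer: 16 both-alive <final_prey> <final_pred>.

Step 1: prey: 5+1-0=6; pred: 10+0-14=0
First extinction: pred at step 1

Answer: 1 pred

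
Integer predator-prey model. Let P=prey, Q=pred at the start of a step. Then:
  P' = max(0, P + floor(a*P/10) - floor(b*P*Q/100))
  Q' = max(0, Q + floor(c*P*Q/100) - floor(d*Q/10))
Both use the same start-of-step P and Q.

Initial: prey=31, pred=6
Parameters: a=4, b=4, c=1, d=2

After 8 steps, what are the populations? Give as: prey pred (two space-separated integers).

Answer: 18 23

Derivation:
Step 1: prey: 31+12-7=36; pred: 6+1-1=6
Step 2: prey: 36+14-8=42; pred: 6+2-1=7
Step 3: prey: 42+16-11=47; pred: 7+2-1=8
Step 4: prey: 47+18-15=50; pred: 8+3-1=10
Step 5: prey: 50+20-20=50; pred: 10+5-2=13
Step 6: prey: 50+20-26=44; pred: 13+6-2=17
Step 7: prey: 44+17-29=32; pred: 17+7-3=21
Step 8: prey: 32+12-26=18; pred: 21+6-4=23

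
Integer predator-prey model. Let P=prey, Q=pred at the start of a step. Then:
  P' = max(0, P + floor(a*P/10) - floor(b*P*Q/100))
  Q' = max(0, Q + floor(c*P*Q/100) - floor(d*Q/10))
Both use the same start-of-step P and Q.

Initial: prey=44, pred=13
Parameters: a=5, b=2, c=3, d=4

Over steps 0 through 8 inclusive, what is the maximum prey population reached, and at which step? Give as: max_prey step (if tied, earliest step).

Step 1: prey: 44+22-11=55; pred: 13+17-5=25
Step 2: prey: 55+27-27=55; pred: 25+41-10=56
Step 3: prey: 55+27-61=21; pred: 56+92-22=126
Step 4: prey: 21+10-52=0; pred: 126+79-50=155
Step 5: prey: 0+0-0=0; pred: 155+0-62=93
Step 6: prey: 0+0-0=0; pred: 93+0-37=56
Step 7: prey: 0+0-0=0; pred: 56+0-22=34
Step 8: prey: 0+0-0=0; pred: 34+0-13=21
Max prey = 55 at step 1

Answer: 55 1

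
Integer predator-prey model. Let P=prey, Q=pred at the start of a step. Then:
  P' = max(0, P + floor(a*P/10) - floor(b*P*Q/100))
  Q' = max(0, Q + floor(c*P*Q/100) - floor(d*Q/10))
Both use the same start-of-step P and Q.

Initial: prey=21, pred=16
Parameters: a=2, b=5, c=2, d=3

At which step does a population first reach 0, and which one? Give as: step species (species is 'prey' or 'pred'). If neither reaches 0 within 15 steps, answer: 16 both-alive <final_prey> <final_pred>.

Answer: 16 both-alive 1 3

Derivation:
Step 1: prey: 21+4-16=9; pred: 16+6-4=18
Step 2: prey: 9+1-8=2; pred: 18+3-5=16
Step 3: prey: 2+0-1=1; pred: 16+0-4=12
Step 4: prey: 1+0-0=1; pred: 12+0-3=9
Step 5: prey: 1+0-0=1; pred: 9+0-2=7
Step 6: prey: 1+0-0=1; pred: 7+0-2=5
Step 7: prey: 1+0-0=1; pred: 5+0-1=4
Step 8: prey: 1+0-0=1; pred: 4+0-1=3
Step 9: prey: 1+0-0=1; pred: 3+0-0=3
Steps 10-15: state stable at prey=1, pred=3 (no change)
No extinction within 15 steps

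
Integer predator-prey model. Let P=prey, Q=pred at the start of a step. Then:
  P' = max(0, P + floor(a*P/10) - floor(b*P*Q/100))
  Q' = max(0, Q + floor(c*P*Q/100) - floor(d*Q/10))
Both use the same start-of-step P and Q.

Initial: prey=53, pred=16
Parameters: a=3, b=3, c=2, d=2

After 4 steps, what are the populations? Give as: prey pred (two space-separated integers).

Step 1: prey: 53+15-25=43; pred: 16+16-3=29
Step 2: prey: 43+12-37=18; pred: 29+24-5=48
Step 3: prey: 18+5-25=0; pred: 48+17-9=56
Step 4: prey: 0+0-0=0; pred: 56+0-11=45

Answer: 0 45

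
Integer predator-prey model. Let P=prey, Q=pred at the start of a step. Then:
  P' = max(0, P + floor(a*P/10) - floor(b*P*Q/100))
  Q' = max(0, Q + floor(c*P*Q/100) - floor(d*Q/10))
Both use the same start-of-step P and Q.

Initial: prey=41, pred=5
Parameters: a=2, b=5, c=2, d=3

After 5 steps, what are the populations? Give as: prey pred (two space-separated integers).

Step 1: prey: 41+8-10=39; pred: 5+4-1=8
Step 2: prey: 39+7-15=31; pred: 8+6-2=12
Step 3: prey: 31+6-18=19; pred: 12+7-3=16
Step 4: prey: 19+3-15=7; pred: 16+6-4=18
Step 5: prey: 7+1-6=2; pred: 18+2-5=15

Answer: 2 15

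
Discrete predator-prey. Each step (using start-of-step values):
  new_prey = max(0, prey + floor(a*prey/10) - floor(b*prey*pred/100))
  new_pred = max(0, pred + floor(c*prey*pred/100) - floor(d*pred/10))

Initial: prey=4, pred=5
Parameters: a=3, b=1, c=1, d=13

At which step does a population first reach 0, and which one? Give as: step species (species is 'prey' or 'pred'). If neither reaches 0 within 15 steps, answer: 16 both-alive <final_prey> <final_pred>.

Answer: 1 pred

Derivation:
Step 1: prey: 4+1-0=5; pred: 5+0-6=0
First extinction: pred at step 1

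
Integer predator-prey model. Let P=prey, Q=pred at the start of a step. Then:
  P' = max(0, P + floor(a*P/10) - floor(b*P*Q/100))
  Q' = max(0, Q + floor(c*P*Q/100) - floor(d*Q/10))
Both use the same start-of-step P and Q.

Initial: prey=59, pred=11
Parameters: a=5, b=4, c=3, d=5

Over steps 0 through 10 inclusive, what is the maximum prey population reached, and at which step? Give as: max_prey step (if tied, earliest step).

Step 1: prey: 59+29-25=63; pred: 11+19-5=25
Step 2: prey: 63+31-63=31; pred: 25+47-12=60
Step 3: prey: 31+15-74=0; pred: 60+55-30=85
Step 4: prey: 0+0-0=0; pred: 85+0-42=43
Step 5: prey: 0+0-0=0; pred: 43+0-21=22
Step 6: prey: 0+0-0=0; pred: 22+0-11=11
Step 7: prey: 0+0-0=0; pred: 11+0-5=6
Step 8: prey: 0+0-0=0; pred: 6+0-3=3
Step 9: prey: 0+0-0=0; pred: 3+0-1=2
Step 10: prey: 0+0-0=0; pred: 2+0-1=1
Max prey = 63 at step 1

Answer: 63 1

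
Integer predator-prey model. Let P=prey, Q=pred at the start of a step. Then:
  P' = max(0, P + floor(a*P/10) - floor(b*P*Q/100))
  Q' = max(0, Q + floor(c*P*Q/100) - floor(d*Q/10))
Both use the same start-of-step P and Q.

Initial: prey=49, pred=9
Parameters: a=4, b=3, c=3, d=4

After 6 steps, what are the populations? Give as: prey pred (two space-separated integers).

Answer: 0 23

Derivation:
Step 1: prey: 49+19-13=55; pred: 9+13-3=19
Step 2: prey: 55+22-31=46; pred: 19+31-7=43
Step 3: prey: 46+18-59=5; pred: 43+59-17=85
Step 4: prey: 5+2-12=0; pred: 85+12-34=63
Step 5: prey: 0+0-0=0; pred: 63+0-25=38
Step 6: prey: 0+0-0=0; pred: 38+0-15=23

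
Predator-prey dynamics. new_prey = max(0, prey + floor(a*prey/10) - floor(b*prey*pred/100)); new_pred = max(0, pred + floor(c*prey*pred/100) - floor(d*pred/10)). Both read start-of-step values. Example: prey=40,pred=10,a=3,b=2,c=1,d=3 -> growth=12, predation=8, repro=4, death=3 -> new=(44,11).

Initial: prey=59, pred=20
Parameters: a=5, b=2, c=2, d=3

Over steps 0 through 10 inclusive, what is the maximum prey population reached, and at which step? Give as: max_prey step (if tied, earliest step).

Step 1: prey: 59+29-23=65; pred: 20+23-6=37
Step 2: prey: 65+32-48=49; pred: 37+48-11=74
Step 3: prey: 49+24-72=1; pred: 74+72-22=124
Step 4: prey: 1+0-2=0; pred: 124+2-37=89
Step 5: prey: 0+0-0=0; pred: 89+0-26=63
Step 6: prey: 0+0-0=0; pred: 63+0-18=45
Step 7: prey: 0+0-0=0; pred: 45+0-13=32
Step 8: prey: 0+0-0=0; pred: 32+0-9=23
Step 9: prey: 0+0-0=0; pred: 23+0-6=17
Step 10: prey: 0+0-0=0; pred: 17+0-5=12
Max prey = 65 at step 1

Answer: 65 1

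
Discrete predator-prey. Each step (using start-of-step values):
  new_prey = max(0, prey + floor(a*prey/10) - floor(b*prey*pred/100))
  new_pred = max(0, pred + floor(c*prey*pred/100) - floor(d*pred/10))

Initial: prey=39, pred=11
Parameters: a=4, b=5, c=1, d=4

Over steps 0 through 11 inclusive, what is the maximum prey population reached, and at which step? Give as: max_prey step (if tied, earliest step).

Answer: 70 11

Derivation:
Step 1: prey: 39+15-21=33; pred: 11+4-4=11
Step 2: prey: 33+13-18=28; pred: 11+3-4=10
Step 3: prey: 28+11-14=25; pred: 10+2-4=8
Step 4: prey: 25+10-10=25; pred: 8+2-3=7
Step 5: prey: 25+10-8=27; pred: 7+1-2=6
Step 6: prey: 27+10-8=29; pred: 6+1-2=5
Step 7: prey: 29+11-7=33; pred: 5+1-2=4
Step 8: prey: 33+13-6=40; pred: 4+1-1=4
Step 9: prey: 40+16-8=48; pred: 4+1-1=4
Step 10: prey: 48+19-9=58; pred: 4+1-1=4
Step 11: prey: 58+23-11=70; pred: 4+2-1=5
Max prey = 70 at step 11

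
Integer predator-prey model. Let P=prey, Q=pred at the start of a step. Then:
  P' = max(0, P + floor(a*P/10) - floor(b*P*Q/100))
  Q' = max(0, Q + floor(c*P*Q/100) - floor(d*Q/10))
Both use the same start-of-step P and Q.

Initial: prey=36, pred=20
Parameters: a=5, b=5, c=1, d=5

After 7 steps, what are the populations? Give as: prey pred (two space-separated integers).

Step 1: prey: 36+18-36=18; pred: 20+7-10=17
Step 2: prey: 18+9-15=12; pred: 17+3-8=12
Step 3: prey: 12+6-7=11; pred: 12+1-6=7
Step 4: prey: 11+5-3=13; pred: 7+0-3=4
Step 5: prey: 13+6-2=17; pred: 4+0-2=2
Step 6: prey: 17+8-1=24; pred: 2+0-1=1
Step 7: prey: 24+12-1=35; pred: 1+0-0=1

Answer: 35 1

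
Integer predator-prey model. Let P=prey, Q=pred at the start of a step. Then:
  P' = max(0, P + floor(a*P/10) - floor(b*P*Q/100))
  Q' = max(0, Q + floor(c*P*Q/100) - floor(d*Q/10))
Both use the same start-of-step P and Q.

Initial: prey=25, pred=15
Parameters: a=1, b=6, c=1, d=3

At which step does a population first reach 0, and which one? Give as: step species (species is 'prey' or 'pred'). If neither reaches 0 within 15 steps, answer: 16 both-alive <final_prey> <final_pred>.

Step 1: prey: 25+2-22=5; pred: 15+3-4=14
Step 2: prey: 5+0-4=1; pred: 14+0-4=10
Step 3: prey: 1+0-0=1; pred: 10+0-3=7
Step 4: prey: 1+0-0=1; pred: 7+0-2=5
Step 5: prey: 1+0-0=1; pred: 5+0-1=4
Step 6: prey: 1+0-0=1; pred: 4+0-1=3
Step 7: prey: 1+0-0=1; pred: 3+0-0=3
Steps 8-15: state stable at prey=1, pred=3 (no change)
No extinction within 15 steps

Answer: 16 both-alive 1 3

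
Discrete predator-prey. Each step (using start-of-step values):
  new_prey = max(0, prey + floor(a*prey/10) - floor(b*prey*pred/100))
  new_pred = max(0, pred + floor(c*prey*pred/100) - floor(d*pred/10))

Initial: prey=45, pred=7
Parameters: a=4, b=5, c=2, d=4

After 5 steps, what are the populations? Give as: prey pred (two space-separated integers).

Answer: 1 18

Derivation:
Step 1: prey: 45+18-15=48; pred: 7+6-2=11
Step 2: prey: 48+19-26=41; pred: 11+10-4=17
Step 3: prey: 41+16-34=23; pred: 17+13-6=24
Step 4: prey: 23+9-27=5; pred: 24+11-9=26
Step 5: prey: 5+2-6=1; pred: 26+2-10=18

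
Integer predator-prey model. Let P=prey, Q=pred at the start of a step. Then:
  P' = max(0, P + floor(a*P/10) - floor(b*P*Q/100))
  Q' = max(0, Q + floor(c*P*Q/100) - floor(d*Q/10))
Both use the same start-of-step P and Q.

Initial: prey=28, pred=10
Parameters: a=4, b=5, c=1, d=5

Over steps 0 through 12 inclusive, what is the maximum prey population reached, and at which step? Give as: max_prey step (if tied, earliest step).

Step 1: prey: 28+11-14=25; pred: 10+2-5=7
Step 2: prey: 25+10-8=27; pred: 7+1-3=5
Step 3: prey: 27+10-6=31; pred: 5+1-2=4
Step 4: prey: 31+12-6=37; pred: 4+1-2=3
Step 5: prey: 37+14-5=46; pred: 3+1-1=3
Step 6: prey: 46+18-6=58; pred: 3+1-1=3
Step 7: prey: 58+23-8=73; pred: 3+1-1=3
Step 8: prey: 73+29-10=92; pred: 3+2-1=4
Step 9: prey: 92+36-18=110; pred: 4+3-2=5
Step 10: prey: 110+44-27=127; pred: 5+5-2=8
Step 11: prey: 127+50-50=127; pred: 8+10-4=14
Step 12: prey: 127+50-88=89; pred: 14+17-7=24
Max prey = 127 at step 10

Answer: 127 10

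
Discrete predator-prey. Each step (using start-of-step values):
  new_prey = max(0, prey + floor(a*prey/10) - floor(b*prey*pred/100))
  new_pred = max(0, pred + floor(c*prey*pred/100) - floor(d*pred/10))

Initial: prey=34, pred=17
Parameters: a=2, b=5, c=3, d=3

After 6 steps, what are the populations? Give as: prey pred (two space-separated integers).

Answer: 0 9

Derivation:
Step 1: prey: 34+6-28=12; pred: 17+17-5=29
Step 2: prey: 12+2-17=0; pred: 29+10-8=31
Step 3: prey: 0+0-0=0; pred: 31+0-9=22
Step 4: prey: 0+0-0=0; pred: 22+0-6=16
Step 5: prey: 0+0-0=0; pred: 16+0-4=12
Step 6: prey: 0+0-0=0; pred: 12+0-3=9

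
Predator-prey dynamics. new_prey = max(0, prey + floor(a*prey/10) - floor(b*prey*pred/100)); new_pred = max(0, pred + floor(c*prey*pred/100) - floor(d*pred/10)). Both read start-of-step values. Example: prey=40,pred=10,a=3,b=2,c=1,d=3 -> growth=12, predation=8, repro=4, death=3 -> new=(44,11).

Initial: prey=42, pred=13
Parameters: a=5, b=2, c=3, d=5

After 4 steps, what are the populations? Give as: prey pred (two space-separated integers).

Answer: 0 144

Derivation:
Step 1: prey: 42+21-10=53; pred: 13+16-6=23
Step 2: prey: 53+26-24=55; pred: 23+36-11=48
Step 3: prey: 55+27-52=30; pred: 48+79-24=103
Step 4: prey: 30+15-61=0; pred: 103+92-51=144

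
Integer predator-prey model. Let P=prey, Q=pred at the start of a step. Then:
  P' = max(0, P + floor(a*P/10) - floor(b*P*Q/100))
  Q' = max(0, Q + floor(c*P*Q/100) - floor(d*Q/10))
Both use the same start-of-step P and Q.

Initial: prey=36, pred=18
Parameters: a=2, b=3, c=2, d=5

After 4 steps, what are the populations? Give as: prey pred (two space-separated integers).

Step 1: prey: 36+7-19=24; pred: 18+12-9=21
Step 2: prey: 24+4-15=13; pred: 21+10-10=21
Step 3: prey: 13+2-8=7; pred: 21+5-10=16
Step 4: prey: 7+1-3=5; pred: 16+2-8=10

Answer: 5 10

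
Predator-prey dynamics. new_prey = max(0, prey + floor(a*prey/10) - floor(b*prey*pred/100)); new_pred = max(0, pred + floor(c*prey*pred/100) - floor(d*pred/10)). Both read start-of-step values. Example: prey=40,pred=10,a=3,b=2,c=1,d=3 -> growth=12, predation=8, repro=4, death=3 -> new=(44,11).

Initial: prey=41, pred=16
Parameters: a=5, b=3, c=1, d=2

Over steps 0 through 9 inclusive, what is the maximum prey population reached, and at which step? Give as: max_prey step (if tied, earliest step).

Step 1: prey: 41+20-19=42; pred: 16+6-3=19
Step 2: prey: 42+21-23=40; pred: 19+7-3=23
Step 3: prey: 40+20-27=33; pred: 23+9-4=28
Step 4: prey: 33+16-27=22; pred: 28+9-5=32
Step 5: prey: 22+11-21=12; pred: 32+7-6=33
Step 6: prey: 12+6-11=7; pred: 33+3-6=30
Step 7: prey: 7+3-6=4; pred: 30+2-6=26
Step 8: prey: 4+2-3=3; pred: 26+1-5=22
Step 9: prey: 3+1-1=3; pred: 22+0-4=18
Max prey = 42 at step 1

Answer: 42 1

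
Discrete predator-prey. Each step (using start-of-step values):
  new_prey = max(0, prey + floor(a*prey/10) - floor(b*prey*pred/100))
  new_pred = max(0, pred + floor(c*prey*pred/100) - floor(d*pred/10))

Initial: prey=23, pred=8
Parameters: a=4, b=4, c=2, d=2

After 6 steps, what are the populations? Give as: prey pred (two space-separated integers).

Step 1: prey: 23+9-7=25; pred: 8+3-1=10
Step 2: prey: 25+10-10=25; pred: 10+5-2=13
Step 3: prey: 25+10-13=22; pred: 13+6-2=17
Step 4: prey: 22+8-14=16; pred: 17+7-3=21
Step 5: prey: 16+6-13=9; pred: 21+6-4=23
Step 6: prey: 9+3-8=4; pred: 23+4-4=23

Answer: 4 23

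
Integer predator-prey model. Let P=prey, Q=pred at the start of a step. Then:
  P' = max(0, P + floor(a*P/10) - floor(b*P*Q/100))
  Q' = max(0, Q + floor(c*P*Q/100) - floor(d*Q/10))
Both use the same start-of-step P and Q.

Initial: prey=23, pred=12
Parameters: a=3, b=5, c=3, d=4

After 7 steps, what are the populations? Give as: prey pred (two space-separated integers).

Answer: 1 3

Derivation:
Step 1: prey: 23+6-13=16; pred: 12+8-4=16
Step 2: prey: 16+4-12=8; pred: 16+7-6=17
Step 3: prey: 8+2-6=4; pred: 17+4-6=15
Step 4: prey: 4+1-3=2; pred: 15+1-6=10
Step 5: prey: 2+0-1=1; pred: 10+0-4=6
Step 6: prey: 1+0-0=1; pred: 6+0-2=4
Step 7: prey: 1+0-0=1; pred: 4+0-1=3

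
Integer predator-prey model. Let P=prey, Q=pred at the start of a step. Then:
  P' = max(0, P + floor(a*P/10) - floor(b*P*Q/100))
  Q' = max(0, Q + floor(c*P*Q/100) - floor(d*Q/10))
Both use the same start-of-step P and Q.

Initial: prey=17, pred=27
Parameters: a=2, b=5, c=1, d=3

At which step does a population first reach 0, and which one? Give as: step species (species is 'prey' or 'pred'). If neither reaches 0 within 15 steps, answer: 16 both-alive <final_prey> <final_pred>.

Step 1: prey: 17+3-22=0; pred: 27+4-8=23
First extinction: prey at step 1

Answer: 1 prey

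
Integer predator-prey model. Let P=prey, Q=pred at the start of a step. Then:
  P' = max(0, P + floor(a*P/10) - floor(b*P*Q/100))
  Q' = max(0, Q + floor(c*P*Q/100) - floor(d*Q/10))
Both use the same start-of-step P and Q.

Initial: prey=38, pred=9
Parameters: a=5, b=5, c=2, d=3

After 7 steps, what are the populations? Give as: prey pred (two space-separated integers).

Answer: 0 11

Derivation:
Step 1: prey: 38+19-17=40; pred: 9+6-2=13
Step 2: prey: 40+20-26=34; pred: 13+10-3=20
Step 3: prey: 34+17-34=17; pred: 20+13-6=27
Step 4: prey: 17+8-22=3; pred: 27+9-8=28
Step 5: prey: 3+1-4=0; pred: 28+1-8=21
Step 6: prey: 0+0-0=0; pred: 21+0-6=15
Step 7: prey: 0+0-0=0; pred: 15+0-4=11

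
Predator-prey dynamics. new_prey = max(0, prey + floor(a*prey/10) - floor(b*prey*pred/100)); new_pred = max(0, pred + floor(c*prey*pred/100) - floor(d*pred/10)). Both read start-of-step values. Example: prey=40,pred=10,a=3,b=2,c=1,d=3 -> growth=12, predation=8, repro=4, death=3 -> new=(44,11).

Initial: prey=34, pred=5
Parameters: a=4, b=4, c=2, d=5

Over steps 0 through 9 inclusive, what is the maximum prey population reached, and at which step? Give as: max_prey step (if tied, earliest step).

Step 1: prey: 34+13-6=41; pred: 5+3-2=6
Step 2: prey: 41+16-9=48; pred: 6+4-3=7
Step 3: prey: 48+19-13=54; pred: 7+6-3=10
Step 4: prey: 54+21-21=54; pred: 10+10-5=15
Step 5: prey: 54+21-32=43; pred: 15+16-7=24
Step 6: prey: 43+17-41=19; pred: 24+20-12=32
Step 7: prey: 19+7-24=2; pred: 32+12-16=28
Step 8: prey: 2+0-2=0; pred: 28+1-14=15
Step 9: prey: 0+0-0=0; pred: 15+0-7=8
Max prey = 54 at step 3

Answer: 54 3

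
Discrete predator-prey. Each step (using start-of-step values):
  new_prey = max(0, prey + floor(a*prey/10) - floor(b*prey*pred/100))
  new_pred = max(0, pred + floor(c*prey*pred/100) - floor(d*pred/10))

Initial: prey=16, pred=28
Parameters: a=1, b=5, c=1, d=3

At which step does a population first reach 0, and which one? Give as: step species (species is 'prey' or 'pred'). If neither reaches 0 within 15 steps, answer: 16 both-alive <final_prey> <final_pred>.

Step 1: prey: 16+1-22=0; pred: 28+4-8=24
First extinction: prey at step 1

Answer: 1 prey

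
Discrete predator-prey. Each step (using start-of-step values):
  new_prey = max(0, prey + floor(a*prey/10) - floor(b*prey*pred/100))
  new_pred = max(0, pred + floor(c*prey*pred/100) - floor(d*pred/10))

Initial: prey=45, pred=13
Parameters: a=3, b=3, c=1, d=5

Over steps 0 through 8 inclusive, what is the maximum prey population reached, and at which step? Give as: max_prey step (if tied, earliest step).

Step 1: prey: 45+13-17=41; pred: 13+5-6=12
Step 2: prey: 41+12-14=39; pred: 12+4-6=10
Step 3: prey: 39+11-11=39; pred: 10+3-5=8
Step 4: prey: 39+11-9=41; pred: 8+3-4=7
Step 5: prey: 41+12-8=45; pred: 7+2-3=6
Step 6: prey: 45+13-8=50; pred: 6+2-3=5
Step 7: prey: 50+15-7=58; pred: 5+2-2=5
Step 8: prey: 58+17-8=67; pred: 5+2-2=5
Max prey = 67 at step 8

Answer: 67 8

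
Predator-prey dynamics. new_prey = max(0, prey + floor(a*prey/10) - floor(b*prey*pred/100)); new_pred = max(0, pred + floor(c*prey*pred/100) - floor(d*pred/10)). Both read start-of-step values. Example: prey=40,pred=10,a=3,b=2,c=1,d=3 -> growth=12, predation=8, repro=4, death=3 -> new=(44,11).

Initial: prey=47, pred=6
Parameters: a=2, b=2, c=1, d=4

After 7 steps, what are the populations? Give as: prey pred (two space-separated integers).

Step 1: prey: 47+9-5=51; pred: 6+2-2=6
Step 2: prey: 51+10-6=55; pred: 6+3-2=7
Step 3: prey: 55+11-7=59; pred: 7+3-2=8
Step 4: prey: 59+11-9=61; pred: 8+4-3=9
Step 5: prey: 61+12-10=63; pred: 9+5-3=11
Step 6: prey: 63+12-13=62; pred: 11+6-4=13
Step 7: prey: 62+12-16=58; pred: 13+8-5=16

Answer: 58 16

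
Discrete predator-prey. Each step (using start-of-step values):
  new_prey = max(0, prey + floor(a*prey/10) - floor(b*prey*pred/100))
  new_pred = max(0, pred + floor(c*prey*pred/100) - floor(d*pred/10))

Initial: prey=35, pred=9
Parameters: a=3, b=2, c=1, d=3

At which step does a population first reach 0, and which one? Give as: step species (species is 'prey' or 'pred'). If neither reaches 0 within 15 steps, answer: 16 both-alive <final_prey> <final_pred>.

Step 1: prey: 35+10-6=39; pred: 9+3-2=10
Step 2: prey: 39+11-7=43; pred: 10+3-3=10
Step 3: prey: 43+12-8=47; pred: 10+4-3=11
Step 4: prey: 47+14-10=51; pred: 11+5-3=13
Step 5: prey: 51+15-13=53; pred: 13+6-3=16
Step 6: prey: 53+15-16=52; pred: 16+8-4=20
Step 7: prey: 52+15-20=47; pred: 20+10-6=24
Step 8: prey: 47+14-22=39; pred: 24+11-7=28
Step 9: prey: 39+11-21=29; pred: 28+10-8=30
Step 10: prey: 29+8-17=20; pred: 30+8-9=29
Step 11: prey: 20+6-11=15; pred: 29+5-8=26
Step 12: prey: 15+4-7=12; pred: 26+3-7=22
Step 13: prey: 12+3-5=10; pred: 22+2-6=18
Step 14: prey: 10+3-3=10; pred: 18+1-5=14
Step 15: prey: 10+3-2=11; pred: 14+1-4=11
No extinction within 15 steps

Answer: 16 both-alive 11 11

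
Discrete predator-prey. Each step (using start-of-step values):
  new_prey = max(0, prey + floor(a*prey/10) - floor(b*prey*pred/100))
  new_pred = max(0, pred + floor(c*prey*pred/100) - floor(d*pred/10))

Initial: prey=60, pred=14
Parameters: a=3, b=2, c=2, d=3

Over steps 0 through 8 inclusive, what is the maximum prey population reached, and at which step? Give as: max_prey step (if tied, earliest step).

Answer: 62 1

Derivation:
Step 1: prey: 60+18-16=62; pred: 14+16-4=26
Step 2: prey: 62+18-32=48; pred: 26+32-7=51
Step 3: prey: 48+14-48=14; pred: 51+48-15=84
Step 4: prey: 14+4-23=0; pred: 84+23-25=82
Step 5: prey: 0+0-0=0; pred: 82+0-24=58
Step 6: prey: 0+0-0=0; pred: 58+0-17=41
Step 7: prey: 0+0-0=0; pred: 41+0-12=29
Step 8: prey: 0+0-0=0; pred: 29+0-8=21
Max prey = 62 at step 1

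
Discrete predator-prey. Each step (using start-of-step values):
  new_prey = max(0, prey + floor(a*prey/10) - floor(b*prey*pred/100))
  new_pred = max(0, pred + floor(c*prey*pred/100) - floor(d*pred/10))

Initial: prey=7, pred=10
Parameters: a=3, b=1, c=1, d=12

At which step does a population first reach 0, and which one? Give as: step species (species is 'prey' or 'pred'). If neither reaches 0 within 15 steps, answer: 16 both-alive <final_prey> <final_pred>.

Step 1: prey: 7+2-0=9; pred: 10+0-12=0
First extinction: pred at step 1

Answer: 1 pred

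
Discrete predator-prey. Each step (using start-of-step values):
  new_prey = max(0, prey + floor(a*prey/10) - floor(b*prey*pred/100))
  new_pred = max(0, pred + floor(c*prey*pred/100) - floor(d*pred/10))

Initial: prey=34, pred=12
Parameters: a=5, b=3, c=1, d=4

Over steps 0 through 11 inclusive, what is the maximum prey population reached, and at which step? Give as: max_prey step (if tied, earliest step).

Step 1: prey: 34+17-12=39; pred: 12+4-4=12
Step 2: prey: 39+19-14=44; pred: 12+4-4=12
Step 3: prey: 44+22-15=51; pred: 12+5-4=13
Step 4: prey: 51+25-19=57; pred: 13+6-5=14
Step 5: prey: 57+28-23=62; pred: 14+7-5=16
Step 6: prey: 62+31-29=64; pred: 16+9-6=19
Step 7: prey: 64+32-36=60; pred: 19+12-7=24
Step 8: prey: 60+30-43=47; pred: 24+14-9=29
Step 9: prey: 47+23-40=30; pred: 29+13-11=31
Step 10: prey: 30+15-27=18; pred: 31+9-12=28
Step 11: prey: 18+9-15=12; pred: 28+5-11=22
Max prey = 64 at step 6

Answer: 64 6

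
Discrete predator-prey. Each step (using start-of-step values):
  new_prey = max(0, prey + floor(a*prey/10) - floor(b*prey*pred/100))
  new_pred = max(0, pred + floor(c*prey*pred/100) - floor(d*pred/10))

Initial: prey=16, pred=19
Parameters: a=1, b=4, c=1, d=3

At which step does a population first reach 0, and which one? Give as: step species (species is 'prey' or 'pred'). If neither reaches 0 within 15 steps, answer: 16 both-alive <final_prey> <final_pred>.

Answer: 16 both-alive 2 3

Derivation:
Step 1: prey: 16+1-12=5; pred: 19+3-5=17
Step 2: prey: 5+0-3=2; pred: 17+0-5=12
Step 3: prey: 2+0-0=2; pred: 12+0-3=9
Step 4: prey: 2+0-0=2; pred: 9+0-2=7
Step 5: prey: 2+0-0=2; pred: 7+0-2=5
Step 6: prey: 2+0-0=2; pred: 5+0-1=4
Step 7: prey: 2+0-0=2; pred: 4+0-1=3
Step 8: prey: 2+0-0=2; pred: 3+0-0=3
Steps 9-15: state stable at prey=2, pred=3 (no change)
No extinction within 15 steps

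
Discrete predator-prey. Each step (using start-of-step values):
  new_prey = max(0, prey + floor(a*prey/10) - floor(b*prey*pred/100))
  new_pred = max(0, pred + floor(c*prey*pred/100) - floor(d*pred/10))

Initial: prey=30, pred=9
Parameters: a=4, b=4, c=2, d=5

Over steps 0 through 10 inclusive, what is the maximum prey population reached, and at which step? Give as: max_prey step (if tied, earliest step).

Answer: 32 1

Derivation:
Step 1: prey: 30+12-10=32; pred: 9+5-4=10
Step 2: prey: 32+12-12=32; pred: 10+6-5=11
Step 3: prey: 32+12-14=30; pred: 11+7-5=13
Step 4: prey: 30+12-15=27; pred: 13+7-6=14
Step 5: prey: 27+10-15=22; pred: 14+7-7=14
Step 6: prey: 22+8-12=18; pred: 14+6-7=13
Step 7: prey: 18+7-9=16; pred: 13+4-6=11
Step 8: prey: 16+6-7=15; pred: 11+3-5=9
Step 9: prey: 15+6-5=16; pred: 9+2-4=7
Step 10: prey: 16+6-4=18; pred: 7+2-3=6
Max prey = 32 at step 1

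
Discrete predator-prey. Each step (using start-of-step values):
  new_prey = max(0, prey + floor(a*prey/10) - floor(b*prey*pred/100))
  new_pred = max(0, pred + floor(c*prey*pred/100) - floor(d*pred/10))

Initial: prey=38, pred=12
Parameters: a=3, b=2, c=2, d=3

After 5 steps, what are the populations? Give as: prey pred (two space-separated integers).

Step 1: prey: 38+11-9=40; pred: 12+9-3=18
Step 2: prey: 40+12-14=38; pred: 18+14-5=27
Step 3: prey: 38+11-20=29; pred: 27+20-8=39
Step 4: prey: 29+8-22=15; pred: 39+22-11=50
Step 5: prey: 15+4-15=4; pred: 50+15-15=50

Answer: 4 50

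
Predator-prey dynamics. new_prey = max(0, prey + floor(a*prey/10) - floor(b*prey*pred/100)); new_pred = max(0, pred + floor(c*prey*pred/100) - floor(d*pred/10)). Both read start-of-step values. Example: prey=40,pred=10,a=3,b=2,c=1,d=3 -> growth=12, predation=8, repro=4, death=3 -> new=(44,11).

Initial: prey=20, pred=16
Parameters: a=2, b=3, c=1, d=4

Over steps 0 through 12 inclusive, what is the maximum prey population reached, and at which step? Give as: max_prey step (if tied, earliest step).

Step 1: prey: 20+4-9=15; pred: 16+3-6=13
Step 2: prey: 15+3-5=13; pred: 13+1-5=9
Step 3: prey: 13+2-3=12; pred: 9+1-3=7
Step 4: prey: 12+2-2=12; pred: 7+0-2=5
Step 5: prey: 12+2-1=13; pred: 5+0-2=3
Step 6: prey: 13+2-1=14; pred: 3+0-1=2
Step 7: prey: 14+2-0=16; pred: 2+0-0=2
Step 8: prey: 16+3-0=19; pred: 2+0-0=2
Step 9: prey: 19+3-1=21; pred: 2+0-0=2
Step 10: prey: 21+4-1=24; pred: 2+0-0=2
Step 11: prey: 24+4-1=27; pred: 2+0-0=2
Step 12: prey: 27+5-1=31; pred: 2+0-0=2
Max prey = 31 at step 12

Answer: 31 12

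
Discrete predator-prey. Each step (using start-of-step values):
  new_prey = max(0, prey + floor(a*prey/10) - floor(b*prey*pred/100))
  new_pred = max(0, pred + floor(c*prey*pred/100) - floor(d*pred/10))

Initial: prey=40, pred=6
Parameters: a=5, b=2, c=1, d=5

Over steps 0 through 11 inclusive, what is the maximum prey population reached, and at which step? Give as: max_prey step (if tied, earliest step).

Step 1: prey: 40+20-4=56; pred: 6+2-3=5
Step 2: prey: 56+28-5=79; pred: 5+2-2=5
Step 3: prey: 79+39-7=111; pred: 5+3-2=6
Step 4: prey: 111+55-13=153; pred: 6+6-3=9
Step 5: prey: 153+76-27=202; pred: 9+13-4=18
Step 6: prey: 202+101-72=231; pred: 18+36-9=45
Step 7: prey: 231+115-207=139; pred: 45+103-22=126
Step 8: prey: 139+69-350=0; pred: 126+175-63=238
Step 9: prey: 0+0-0=0; pred: 238+0-119=119
Step 10: prey: 0+0-0=0; pred: 119+0-59=60
Step 11: prey: 0+0-0=0; pred: 60+0-30=30
Max prey = 231 at step 6

Answer: 231 6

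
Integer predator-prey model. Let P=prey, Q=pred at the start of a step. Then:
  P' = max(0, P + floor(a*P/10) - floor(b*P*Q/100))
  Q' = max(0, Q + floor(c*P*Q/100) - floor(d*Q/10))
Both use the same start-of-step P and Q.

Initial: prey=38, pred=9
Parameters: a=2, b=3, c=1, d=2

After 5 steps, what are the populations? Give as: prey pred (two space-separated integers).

Step 1: prey: 38+7-10=35; pred: 9+3-1=11
Step 2: prey: 35+7-11=31; pred: 11+3-2=12
Step 3: prey: 31+6-11=26; pred: 12+3-2=13
Step 4: prey: 26+5-10=21; pred: 13+3-2=14
Step 5: prey: 21+4-8=17; pred: 14+2-2=14

Answer: 17 14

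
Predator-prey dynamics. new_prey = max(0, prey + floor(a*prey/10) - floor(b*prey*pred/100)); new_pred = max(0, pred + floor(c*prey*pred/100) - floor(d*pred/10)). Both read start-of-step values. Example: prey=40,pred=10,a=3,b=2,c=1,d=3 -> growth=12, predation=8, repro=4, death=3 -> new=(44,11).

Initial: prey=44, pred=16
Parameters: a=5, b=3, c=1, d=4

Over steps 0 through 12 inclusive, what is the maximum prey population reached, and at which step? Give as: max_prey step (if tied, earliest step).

Step 1: prey: 44+22-21=45; pred: 16+7-6=17
Step 2: prey: 45+22-22=45; pred: 17+7-6=18
Step 3: prey: 45+22-24=43; pred: 18+8-7=19
Step 4: prey: 43+21-24=40; pred: 19+8-7=20
Step 5: prey: 40+20-24=36; pred: 20+8-8=20
Step 6: prey: 36+18-21=33; pred: 20+7-8=19
Step 7: prey: 33+16-18=31; pred: 19+6-7=18
Step 8: prey: 31+15-16=30; pred: 18+5-7=16
Step 9: prey: 30+15-14=31; pred: 16+4-6=14
Step 10: prey: 31+15-13=33; pred: 14+4-5=13
Step 11: prey: 33+16-12=37; pred: 13+4-5=12
Step 12: prey: 37+18-13=42; pred: 12+4-4=12
Max prey = 45 at step 1

Answer: 45 1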